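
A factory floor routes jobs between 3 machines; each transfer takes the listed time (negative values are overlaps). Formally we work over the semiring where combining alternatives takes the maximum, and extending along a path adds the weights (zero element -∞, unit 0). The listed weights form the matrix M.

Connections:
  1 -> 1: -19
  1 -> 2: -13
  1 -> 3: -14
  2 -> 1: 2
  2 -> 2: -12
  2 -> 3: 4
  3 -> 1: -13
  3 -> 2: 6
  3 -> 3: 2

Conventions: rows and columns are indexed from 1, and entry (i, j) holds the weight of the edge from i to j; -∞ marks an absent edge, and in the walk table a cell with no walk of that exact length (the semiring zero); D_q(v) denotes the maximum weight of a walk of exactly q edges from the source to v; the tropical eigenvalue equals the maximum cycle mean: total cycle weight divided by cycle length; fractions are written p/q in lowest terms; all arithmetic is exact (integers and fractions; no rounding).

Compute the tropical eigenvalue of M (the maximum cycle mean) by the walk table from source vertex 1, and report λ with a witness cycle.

q=0: [0, -∞, -∞]
q=1: [-19, -13, -14]
q=2: [-11, -8, -9]
q=3: [-6, -3, -4]
Optimal cycle mean attained by: cycle 2->3->2, total 4 + 6, length 2.
Answer: λ = 5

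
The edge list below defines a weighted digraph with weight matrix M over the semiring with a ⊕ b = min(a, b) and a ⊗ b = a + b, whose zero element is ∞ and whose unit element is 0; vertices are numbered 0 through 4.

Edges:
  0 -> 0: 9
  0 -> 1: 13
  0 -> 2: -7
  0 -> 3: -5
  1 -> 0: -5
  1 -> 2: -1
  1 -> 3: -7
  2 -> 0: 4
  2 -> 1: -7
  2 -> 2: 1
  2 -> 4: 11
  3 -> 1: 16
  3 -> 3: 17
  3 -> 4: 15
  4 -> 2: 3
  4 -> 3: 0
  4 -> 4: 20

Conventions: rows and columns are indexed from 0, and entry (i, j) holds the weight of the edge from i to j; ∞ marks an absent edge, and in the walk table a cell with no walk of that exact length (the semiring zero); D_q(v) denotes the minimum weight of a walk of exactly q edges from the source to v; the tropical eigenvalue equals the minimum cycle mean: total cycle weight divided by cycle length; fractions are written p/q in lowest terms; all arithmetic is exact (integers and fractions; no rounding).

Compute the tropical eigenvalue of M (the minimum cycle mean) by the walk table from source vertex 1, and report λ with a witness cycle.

q=0: [∞, 0, ∞, ∞, ∞]
q=1: [-5, ∞, -1, -7, ∞]
q=2: [3, -8, -12, -10, 8]
q=3: [-13, -19, -11, -15, -1]
q=4: [-24, -18, -20, -26, 0]
q=5: [-23, -27, -31, -29, -11]
Optimal cycle mean attained by: cycle 0->2->1->0, total (-7) + (-7) + (-5), length 3.
Answer: λ = -19/3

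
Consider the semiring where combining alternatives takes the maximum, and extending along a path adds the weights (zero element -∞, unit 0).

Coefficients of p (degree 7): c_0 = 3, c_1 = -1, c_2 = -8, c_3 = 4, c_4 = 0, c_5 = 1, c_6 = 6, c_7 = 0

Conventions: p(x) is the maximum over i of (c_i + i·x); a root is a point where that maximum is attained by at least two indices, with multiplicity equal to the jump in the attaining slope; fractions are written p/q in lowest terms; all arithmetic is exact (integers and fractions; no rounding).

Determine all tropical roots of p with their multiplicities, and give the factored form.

hull edge (i=0, c=3) to (i=6, c=6): slope 1/2, span 6
hull edge (i=6, c=6) to (i=7, c=0): slope -6, span 1
Factored form: p(x) = 0 ⊗ (x ⊕ (-1/2)) ⊗ (x ⊕ (-1/2)) ⊗ (x ⊕ (-1/2)) ⊗ (x ⊕ (-1/2)) ⊗ (x ⊕ (-1/2)) ⊗ (x ⊕ (-1/2)) ⊗ (x ⊕ 6)
Answer: roots = -1/2 (mult 6), 6 (mult 1)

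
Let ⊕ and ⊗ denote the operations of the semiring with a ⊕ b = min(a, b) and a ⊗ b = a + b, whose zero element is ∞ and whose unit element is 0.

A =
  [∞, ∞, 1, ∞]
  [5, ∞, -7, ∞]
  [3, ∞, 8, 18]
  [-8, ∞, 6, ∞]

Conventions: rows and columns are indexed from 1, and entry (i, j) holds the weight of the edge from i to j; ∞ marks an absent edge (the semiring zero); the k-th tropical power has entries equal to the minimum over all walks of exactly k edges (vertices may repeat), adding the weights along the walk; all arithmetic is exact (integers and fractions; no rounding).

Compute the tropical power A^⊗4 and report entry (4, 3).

A^⊗2:
  [4, ∞, 9, 19]
  [-4, ∞, 1, 11]
  [10, ∞, 4, 26]
  [9, ∞, -7, 24]
A^⊗3:
  [11, ∞, 5, 27]
  [3, ∞, -3, 19]
  [7, ∞, 11, 22]
  [-4, ∞, 1, 11]
A^⊗4:
  [8, ∞, 12, 23]
  [0, ∞, 4, 15]
  [14, ∞, 8, 29]
  [3, ∞, -3, 19]
Key observation: the optimum is the walk 4->1->3->1->3, with weight (-8) + 1 + 3 + 1 = -3.
Optimal value attained by: walk 4->1->3->1->3.
Answer: (A^⊗4)[4][3] = -3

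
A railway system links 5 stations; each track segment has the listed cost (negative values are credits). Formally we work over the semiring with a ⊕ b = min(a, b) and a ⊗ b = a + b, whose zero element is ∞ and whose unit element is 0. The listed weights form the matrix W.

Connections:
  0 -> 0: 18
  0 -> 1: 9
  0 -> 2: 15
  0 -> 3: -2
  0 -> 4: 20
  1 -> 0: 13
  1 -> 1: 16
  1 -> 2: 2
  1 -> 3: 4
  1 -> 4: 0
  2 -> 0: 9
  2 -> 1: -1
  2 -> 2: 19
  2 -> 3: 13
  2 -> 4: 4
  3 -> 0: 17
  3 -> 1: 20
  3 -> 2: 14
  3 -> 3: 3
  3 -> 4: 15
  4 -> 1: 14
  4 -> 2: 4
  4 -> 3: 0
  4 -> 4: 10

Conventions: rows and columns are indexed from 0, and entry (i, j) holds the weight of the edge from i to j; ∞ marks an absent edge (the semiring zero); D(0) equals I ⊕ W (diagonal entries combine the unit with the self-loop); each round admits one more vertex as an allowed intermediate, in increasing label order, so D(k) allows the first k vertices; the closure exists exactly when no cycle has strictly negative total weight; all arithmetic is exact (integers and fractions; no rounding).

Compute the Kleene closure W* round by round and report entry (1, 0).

D(0):
  [0, 9, 15, -2, 20]
  [13, 0, 2, 4, 0]
  [9, -1, 0, 13, 4]
  [17, 20, 14, 0, 15]
  [∞, 14, 4, 0, 0]
D(1):
  [0, 9, 15, -2, 20]
  [13, 0, 2, 4, 0]
  [9, -1, 0, 7, 4]
  [17, 20, 14, 0, 15]
  [∞, 14, 4, 0, 0]
D(2):
  [0, 9, 11, -2, 9]
  [13, 0, 2, 4, 0]
  [9, -1, 0, 3, -1]
  [17, 20, 14, 0, 15]
  [27, 14, 4, 0, 0]
D(3):
  [0, 9, 11, -2, 9]
  [11, 0, 2, 4, 0]
  [9, -1, 0, 3, -1]
  [17, 13, 14, 0, 13]
  [13, 3, 4, 0, 0]
D(4):
  [0, 9, 11, -2, 9]
  [11, 0, 2, 4, 0]
  [9, -1, 0, 3, -1]
  [17, 13, 14, 0, 13]
  [13, 3, 4, 0, 0]
D(5):
  [0, 9, 11, -2, 9]
  [11, 0, 2, 0, 0]
  [9, -1, 0, -1, -1]
  [17, 13, 14, 0, 13]
  [13, 3, 4, 0, 0]
Answer: W*[1][0] = 11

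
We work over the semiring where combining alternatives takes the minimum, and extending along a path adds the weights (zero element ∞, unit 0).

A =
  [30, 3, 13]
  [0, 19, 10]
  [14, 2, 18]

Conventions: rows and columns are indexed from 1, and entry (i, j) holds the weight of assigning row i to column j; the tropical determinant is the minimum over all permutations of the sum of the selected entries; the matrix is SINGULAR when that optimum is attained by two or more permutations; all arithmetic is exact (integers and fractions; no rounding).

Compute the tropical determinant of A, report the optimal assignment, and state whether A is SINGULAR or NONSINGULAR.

σ = (1, 2, 3): 30 + 19 + 18 = 67
σ = (1, 3, 2): 30 + 10 + 2 = 42
σ = (2, 1, 3): 3 + 0 + 18 = 21
σ = (2, 3, 1): 3 + 10 + 14 = 27
σ = (3, 1, 2): 13 + 0 + 2 = 15
σ = (3, 2, 1): 13 + 19 + 14 = 46
Optimal value attained by: σ = (3, 1, 2).
Answer: det⊕(A) = 15; verdict: NONSINGULAR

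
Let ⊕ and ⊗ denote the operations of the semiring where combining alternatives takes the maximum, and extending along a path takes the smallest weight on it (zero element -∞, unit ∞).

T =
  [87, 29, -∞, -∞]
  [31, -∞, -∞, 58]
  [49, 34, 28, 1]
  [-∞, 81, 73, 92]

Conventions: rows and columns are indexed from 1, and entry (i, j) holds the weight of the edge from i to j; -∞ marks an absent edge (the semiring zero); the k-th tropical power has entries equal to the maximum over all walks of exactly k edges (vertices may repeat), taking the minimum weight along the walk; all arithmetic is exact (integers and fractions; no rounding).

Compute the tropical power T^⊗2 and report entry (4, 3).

T^⊗2:
  [87, 29, -∞, 29]
  [31, 58, 58, 58]
  [49, 29, 28, 34]
  [49, 81, 73, 92]
Key observation: the optimum is the walk 4->4->3, with weight 92 min 73 = 73.
Optimal value attained by: walk 4->4->3.
Answer: (T^⊗2)[4][3] = 73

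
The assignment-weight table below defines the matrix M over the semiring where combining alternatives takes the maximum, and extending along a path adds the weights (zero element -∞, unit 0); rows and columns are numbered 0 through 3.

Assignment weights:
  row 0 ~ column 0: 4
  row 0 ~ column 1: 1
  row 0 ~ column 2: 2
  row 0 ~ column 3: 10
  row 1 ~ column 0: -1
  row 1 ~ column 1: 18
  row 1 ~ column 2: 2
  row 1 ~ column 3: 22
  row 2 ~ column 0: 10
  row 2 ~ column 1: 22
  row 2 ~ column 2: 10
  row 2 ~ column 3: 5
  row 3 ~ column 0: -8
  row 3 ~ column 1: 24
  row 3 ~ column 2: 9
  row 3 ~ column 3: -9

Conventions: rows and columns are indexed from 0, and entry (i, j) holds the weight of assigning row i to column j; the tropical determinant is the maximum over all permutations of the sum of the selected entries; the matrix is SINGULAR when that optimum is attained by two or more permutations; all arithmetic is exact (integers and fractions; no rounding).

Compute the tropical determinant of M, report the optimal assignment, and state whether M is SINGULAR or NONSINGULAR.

σ = (0, 1, 2, 3): 4 + 18 + 10 + (-9) = 23
σ = (0, 1, 3, 2): 4 + 18 + 5 + 9 = 36
σ = (0, 2, 1, 3): 4 + 2 + 22 + (-9) = 19
σ = (0, 2, 3, 1): 4 + 2 + 5 + 24 = 35
σ = (0, 3, 1, 2): 4 + 22 + 22 + 9 = 57
σ = (0, 3, 2, 1): 4 + 22 + 10 + 24 = 60
σ = (1, 0, 2, 3): 1 + (-1) + 10 + (-9) = 1
σ = (1, 0, 3, 2): 1 + (-1) + 5 + 9 = 14
σ = (1, 2, 0, 3): 1 + 2 + 10 + (-9) = 4
σ = (1, 2, 3, 0): 1 + 2 + 5 + (-8) = 0
σ = (1, 3, 0, 2): 1 + 22 + 10 + 9 = 42
σ = (1, 3, 2, 0): 1 + 22 + 10 + (-8) = 25
σ = (2, 0, 1, 3): 2 + (-1) + 22 + (-9) = 14
σ = (2, 0, 3, 1): 2 + (-1) + 5 + 24 = 30
σ = (2, 1, 0, 3): 2 + 18 + 10 + (-9) = 21
σ = (2, 1, 3, 0): 2 + 18 + 5 + (-8) = 17
σ = (2, 3, 0, 1): 2 + 22 + 10 + 24 = 58
σ = (2, 3, 1, 0): 2 + 22 + 22 + (-8) = 38
σ = (3, 0, 1, 2): 10 + (-1) + 22 + 9 = 40
σ = (3, 0, 2, 1): 10 + (-1) + 10 + 24 = 43
σ = (3, 1, 0, 2): 10 + 18 + 10 + 9 = 47
σ = (3, 1, 2, 0): 10 + 18 + 10 + (-8) = 30
σ = (3, 2, 0, 1): 10 + 2 + 10 + 24 = 46
σ = (3, 2, 1, 0): 10 + 2 + 22 + (-8) = 26
Optimal value attained by: σ = (0, 3, 2, 1).
Answer: det⊕(M) = 60; verdict: NONSINGULAR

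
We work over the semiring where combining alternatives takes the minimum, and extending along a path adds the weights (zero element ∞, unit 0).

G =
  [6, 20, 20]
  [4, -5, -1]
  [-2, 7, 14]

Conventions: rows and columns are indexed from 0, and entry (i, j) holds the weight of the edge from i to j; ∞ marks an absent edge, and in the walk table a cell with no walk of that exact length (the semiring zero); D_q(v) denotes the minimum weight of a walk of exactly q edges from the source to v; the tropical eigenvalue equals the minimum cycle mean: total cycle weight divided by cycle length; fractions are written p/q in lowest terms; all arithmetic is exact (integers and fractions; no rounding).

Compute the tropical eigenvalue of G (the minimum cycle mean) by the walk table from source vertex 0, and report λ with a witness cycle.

q=0: [0, ∞, ∞]
q=1: [6, 20, 20]
q=2: [12, 15, 19]
q=3: [17, 10, 14]
Optimal cycle mean attained by: cycle 1->1, total (-5), length 1.
Answer: λ = -5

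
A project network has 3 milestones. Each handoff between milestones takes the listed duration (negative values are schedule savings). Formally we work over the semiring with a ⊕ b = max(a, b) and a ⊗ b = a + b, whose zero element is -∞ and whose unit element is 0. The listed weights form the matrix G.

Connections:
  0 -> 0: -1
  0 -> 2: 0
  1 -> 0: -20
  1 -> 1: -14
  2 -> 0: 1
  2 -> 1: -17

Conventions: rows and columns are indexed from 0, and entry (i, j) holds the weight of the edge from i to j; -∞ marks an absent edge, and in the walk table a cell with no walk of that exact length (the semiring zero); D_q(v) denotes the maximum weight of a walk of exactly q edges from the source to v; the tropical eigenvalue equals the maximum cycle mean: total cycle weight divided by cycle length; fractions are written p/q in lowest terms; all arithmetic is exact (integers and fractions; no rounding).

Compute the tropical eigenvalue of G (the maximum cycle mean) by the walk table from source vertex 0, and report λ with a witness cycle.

q=0: [0, -∞, -∞]
q=1: [-1, -∞, 0]
q=2: [1, -17, -1]
q=3: [0, -18, 1]
Optimal cycle mean attained by: cycle 0->2->0, total 0 + 1, length 2.
Answer: λ = 1/2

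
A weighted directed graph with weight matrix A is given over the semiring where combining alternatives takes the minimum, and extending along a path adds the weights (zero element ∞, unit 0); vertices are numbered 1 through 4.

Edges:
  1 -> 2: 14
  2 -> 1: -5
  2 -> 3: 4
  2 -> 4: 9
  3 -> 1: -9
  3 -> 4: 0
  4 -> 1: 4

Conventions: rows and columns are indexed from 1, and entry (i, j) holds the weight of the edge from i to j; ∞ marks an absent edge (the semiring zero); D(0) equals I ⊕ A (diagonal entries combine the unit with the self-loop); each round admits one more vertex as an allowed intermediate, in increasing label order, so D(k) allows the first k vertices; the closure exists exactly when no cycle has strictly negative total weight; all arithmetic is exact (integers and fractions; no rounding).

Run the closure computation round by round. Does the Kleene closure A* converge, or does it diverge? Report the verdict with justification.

D(0):
  [0, 14, ∞, ∞]
  [-5, 0, 4, 9]
  [-9, ∞, 0, 0]
  [4, ∞, ∞, 0]
D(1):
  [0, 14, ∞, ∞]
  [-5, 0, 4, 9]
  [-9, 5, 0, 0]
  [4, 18, ∞, 0]
D(2):
  [0, 14, 18, 23]
  [-5, 0, 4, 9]
  [-9, 5, 0, 0]
  [4, 18, 22, 0]
D(3):
  [0, 14, 18, 18]
  [-5, 0, 4, 4]
  [-9, 5, 0, 0]
  [4, 18, 22, 0]
D(4):
  [0, 14, 18, 18]
  [-5, 0, 4, 4]
  [-9, 5, 0, 0]
  [4, 18, 22, 0]
Key observation: every diagonal entry stays at the unit through all rounds, so no improving cycle exists.
Answer: CONVERGES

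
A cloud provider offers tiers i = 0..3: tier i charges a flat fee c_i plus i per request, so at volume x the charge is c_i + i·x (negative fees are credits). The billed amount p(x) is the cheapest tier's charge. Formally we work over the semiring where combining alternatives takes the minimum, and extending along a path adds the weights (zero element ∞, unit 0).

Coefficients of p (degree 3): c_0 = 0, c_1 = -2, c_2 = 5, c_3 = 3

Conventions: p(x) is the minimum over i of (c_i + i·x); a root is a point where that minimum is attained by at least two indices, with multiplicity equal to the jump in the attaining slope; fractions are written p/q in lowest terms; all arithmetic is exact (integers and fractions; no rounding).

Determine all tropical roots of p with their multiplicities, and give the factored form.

hull edge (i=0, c=0) to (i=1, c=-2): slope -2, span 1
hull edge (i=1, c=-2) to (i=3, c=3): slope 5/2, span 2
Factored form: p(x) = 3 ⊗ (x ⊕ (-5/2)) ⊗ (x ⊕ (-5/2)) ⊗ (x ⊕ 2)
Answer: roots = -5/2 (mult 2), 2 (mult 1)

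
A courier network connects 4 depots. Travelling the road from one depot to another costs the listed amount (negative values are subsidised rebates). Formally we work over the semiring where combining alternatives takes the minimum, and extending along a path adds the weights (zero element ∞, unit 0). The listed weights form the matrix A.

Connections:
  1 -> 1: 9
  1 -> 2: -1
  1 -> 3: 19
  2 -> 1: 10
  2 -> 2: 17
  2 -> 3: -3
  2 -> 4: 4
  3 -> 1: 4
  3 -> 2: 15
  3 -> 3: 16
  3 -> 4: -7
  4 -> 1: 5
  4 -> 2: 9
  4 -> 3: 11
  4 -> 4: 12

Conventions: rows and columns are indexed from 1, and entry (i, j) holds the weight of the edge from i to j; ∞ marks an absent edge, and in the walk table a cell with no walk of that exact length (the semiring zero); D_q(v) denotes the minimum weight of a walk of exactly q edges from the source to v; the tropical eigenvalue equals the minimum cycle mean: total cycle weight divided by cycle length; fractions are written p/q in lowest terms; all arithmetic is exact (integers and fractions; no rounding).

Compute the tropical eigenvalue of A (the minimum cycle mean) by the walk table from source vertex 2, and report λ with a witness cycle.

q=0: [∞, 0, ∞, ∞]
q=1: [10, 17, -3, 4]
q=2: [1, 9, 13, -10]
q=3: [-5, -1, 1, 2]
q=4: [4, -6, -4, -6]
Optimal cycle mean attained by: cycle 1->2->3->4->1, total (-1) + (-3) + (-7) + 5, length 4.
Answer: λ = -3/2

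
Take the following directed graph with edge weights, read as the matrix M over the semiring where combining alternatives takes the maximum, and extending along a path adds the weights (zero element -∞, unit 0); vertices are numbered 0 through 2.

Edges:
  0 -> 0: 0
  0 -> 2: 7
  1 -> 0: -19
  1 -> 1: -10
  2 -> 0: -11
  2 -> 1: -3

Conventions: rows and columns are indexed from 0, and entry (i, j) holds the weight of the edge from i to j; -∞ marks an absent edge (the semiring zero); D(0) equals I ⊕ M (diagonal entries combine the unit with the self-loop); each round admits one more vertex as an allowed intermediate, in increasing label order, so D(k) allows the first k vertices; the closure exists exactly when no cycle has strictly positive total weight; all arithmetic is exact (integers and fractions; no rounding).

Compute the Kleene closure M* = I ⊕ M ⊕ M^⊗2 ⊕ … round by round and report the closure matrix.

D(0):
  [0, -∞, 7]
  [-19, 0, -∞]
  [-11, -3, 0]
D(1):
  [0, -∞, 7]
  [-19, 0, -12]
  [-11, -3, 0]
D(2):
  [0, -∞, 7]
  [-19, 0, -12]
  [-11, -3, 0]
D(3):
  [0, 4, 7]
  [-19, 0, -12]
  [-11, -3, 0]
Answer: M* = [[0, 4, 7], [-19, 0, -12], [-11, -3, 0]]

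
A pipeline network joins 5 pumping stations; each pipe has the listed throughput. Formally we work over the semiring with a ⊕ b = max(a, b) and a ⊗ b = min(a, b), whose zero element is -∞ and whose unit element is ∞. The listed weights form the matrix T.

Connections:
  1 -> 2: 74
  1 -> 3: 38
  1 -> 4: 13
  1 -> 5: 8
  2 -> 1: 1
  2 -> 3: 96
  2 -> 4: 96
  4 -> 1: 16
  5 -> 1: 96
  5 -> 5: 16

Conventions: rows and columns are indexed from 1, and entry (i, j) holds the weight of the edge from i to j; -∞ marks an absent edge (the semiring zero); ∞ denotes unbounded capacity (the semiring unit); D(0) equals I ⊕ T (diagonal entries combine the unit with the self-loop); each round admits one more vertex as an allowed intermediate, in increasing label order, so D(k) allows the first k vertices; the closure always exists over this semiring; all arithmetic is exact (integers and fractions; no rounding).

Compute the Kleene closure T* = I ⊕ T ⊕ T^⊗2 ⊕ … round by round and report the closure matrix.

D(0):
  [∞, 74, 38, 13, 8]
  [1, ∞, 96, 96, -∞]
  [-∞, -∞, ∞, -∞, -∞]
  [16, -∞, -∞, ∞, -∞]
  [96, -∞, -∞, -∞, ∞]
D(1):
  [∞, 74, 38, 13, 8]
  [1, ∞, 96, 96, 1]
  [-∞, -∞, ∞, -∞, -∞]
  [16, 16, 16, ∞, 8]
  [96, 74, 38, 13, ∞]
D(2):
  [∞, 74, 74, 74, 8]
  [1, ∞, 96, 96, 1]
  [-∞, -∞, ∞, -∞, -∞]
  [16, 16, 16, ∞, 8]
  [96, 74, 74, 74, ∞]
D(3):
  [∞, 74, 74, 74, 8]
  [1, ∞, 96, 96, 1]
  [-∞, -∞, ∞, -∞, -∞]
  [16, 16, 16, ∞, 8]
  [96, 74, 74, 74, ∞]
D(4):
  [∞, 74, 74, 74, 8]
  [16, ∞, 96, 96, 8]
  [-∞, -∞, ∞, -∞, -∞]
  [16, 16, 16, ∞, 8]
  [96, 74, 74, 74, ∞]
D(5):
  [∞, 74, 74, 74, 8]
  [16, ∞, 96, 96, 8]
  [-∞, -∞, ∞, -∞, -∞]
  [16, 16, 16, ∞, 8]
  [96, 74, 74, 74, ∞]
Answer: T* = [[∞, 74, 74, 74, 8], [16, ∞, 96, 96, 8], [-∞, -∞, ∞, -∞, -∞], [16, 16, 16, ∞, 8], [96, 74, 74, 74, ∞]]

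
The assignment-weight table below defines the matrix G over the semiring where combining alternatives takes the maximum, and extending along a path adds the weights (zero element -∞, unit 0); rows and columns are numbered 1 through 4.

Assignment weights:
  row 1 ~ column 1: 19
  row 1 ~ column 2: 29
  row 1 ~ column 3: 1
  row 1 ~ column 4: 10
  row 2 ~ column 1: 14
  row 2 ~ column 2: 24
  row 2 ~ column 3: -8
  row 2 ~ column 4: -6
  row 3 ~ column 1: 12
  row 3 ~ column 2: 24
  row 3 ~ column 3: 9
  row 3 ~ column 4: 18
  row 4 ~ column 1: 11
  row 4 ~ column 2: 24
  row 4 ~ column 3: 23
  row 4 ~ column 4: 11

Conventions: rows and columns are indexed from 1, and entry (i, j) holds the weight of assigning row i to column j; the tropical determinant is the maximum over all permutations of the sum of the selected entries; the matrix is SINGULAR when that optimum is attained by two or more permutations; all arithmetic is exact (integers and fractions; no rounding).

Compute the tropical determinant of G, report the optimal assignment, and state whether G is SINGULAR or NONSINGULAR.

σ = (1, 2, 3, 4): 19 + 24 + 9 + 11 = 63
σ = (1, 2, 4, 3): 19 + 24 + 18 + 23 = 84
σ = (1, 3, 2, 4): 19 + (-8) + 24 + 11 = 46
σ = (1, 3, 4, 2): 19 + (-8) + 18 + 24 = 53
σ = (1, 4, 2, 3): 19 + (-6) + 24 + 23 = 60
σ = (1, 4, 3, 2): 19 + (-6) + 9 + 24 = 46
σ = (2, 1, 3, 4): 29 + 14 + 9 + 11 = 63
σ = (2, 1, 4, 3): 29 + 14 + 18 + 23 = 84
σ = (2, 3, 1, 4): 29 + (-8) + 12 + 11 = 44
σ = (2, 3, 4, 1): 29 + (-8) + 18 + 11 = 50
σ = (2, 4, 1, 3): 29 + (-6) + 12 + 23 = 58
σ = (2, 4, 3, 1): 29 + (-6) + 9 + 11 = 43
σ = (3, 1, 2, 4): 1 + 14 + 24 + 11 = 50
σ = (3, 1, 4, 2): 1 + 14 + 18 + 24 = 57
σ = (3, 2, 1, 4): 1 + 24 + 12 + 11 = 48
σ = (3, 2, 4, 1): 1 + 24 + 18 + 11 = 54
σ = (3, 4, 1, 2): 1 + (-6) + 12 + 24 = 31
σ = (3, 4, 2, 1): 1 + (-6) + 24 + 11 = 30
σ = (4, 1, 2, 3): 10 + 14 + 24 + 23 = 71
σ = (4, 1, 3, 2): 10 + 14 + 9 + 24 = 57
σ = (4, 2, 1, 3): 10 + 24 + 12 + 23 = 69
σ = (4, 2, 3, 1): 10 + 24 + 9 + 11 = 54
σ = (4, 3, 1, 2): 10 + (-8) + 12 + 24 = 38
σ = (4, 3, 2, 1): 10 + (-8) + 24 + 11 = 37
Optimal value attained by: σ = (1, 2, 4, 3).
Answer: det⊕(G) = 84; verdict: SINGULAR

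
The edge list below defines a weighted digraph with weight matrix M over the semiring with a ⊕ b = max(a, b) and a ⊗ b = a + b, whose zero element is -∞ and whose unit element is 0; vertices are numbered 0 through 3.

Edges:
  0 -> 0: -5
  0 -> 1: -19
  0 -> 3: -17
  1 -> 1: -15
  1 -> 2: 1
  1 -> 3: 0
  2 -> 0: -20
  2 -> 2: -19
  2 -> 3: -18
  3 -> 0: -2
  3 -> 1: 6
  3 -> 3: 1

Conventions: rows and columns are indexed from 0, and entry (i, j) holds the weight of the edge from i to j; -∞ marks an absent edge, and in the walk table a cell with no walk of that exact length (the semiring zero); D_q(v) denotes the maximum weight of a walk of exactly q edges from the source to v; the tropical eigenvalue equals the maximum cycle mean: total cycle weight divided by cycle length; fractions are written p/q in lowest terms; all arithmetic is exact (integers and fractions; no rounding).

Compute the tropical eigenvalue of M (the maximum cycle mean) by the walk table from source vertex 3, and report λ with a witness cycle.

q=0: [-∞, -∞, -∞, 0]
q=1: [-2, 6, -∞, 1]
q=2: [-1, 7, 7, 6]
q=3: [4, 12, 8, 7]
q=4: [5, 13, 13, 12]
Optimal cycle mean attained by: cycle 1->3->1, total 0 + 6, length 2.
Answer: λ = 3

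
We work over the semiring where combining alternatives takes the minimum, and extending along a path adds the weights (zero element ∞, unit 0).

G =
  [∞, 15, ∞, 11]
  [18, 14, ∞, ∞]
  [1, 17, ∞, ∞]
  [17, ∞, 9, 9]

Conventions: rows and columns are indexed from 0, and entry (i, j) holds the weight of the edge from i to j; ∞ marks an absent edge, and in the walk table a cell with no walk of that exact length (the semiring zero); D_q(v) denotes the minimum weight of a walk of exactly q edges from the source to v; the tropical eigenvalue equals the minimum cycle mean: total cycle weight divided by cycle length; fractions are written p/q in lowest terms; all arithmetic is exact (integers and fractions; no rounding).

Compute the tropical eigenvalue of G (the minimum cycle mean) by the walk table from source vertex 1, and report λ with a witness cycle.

q=0: [∞, 0, ∞, ∞]
q=1: [18, 14, ∞, ∞]
q=2: [32, 28, ∞, 29]
q=3: [46, 42, 38, 38]
q=4: [39, 55, 47, 47]
Optimal cycle mean attained by: cycle 0->3->2->0, total 11 + 9 + 1, length 3.
Answer: λ = 7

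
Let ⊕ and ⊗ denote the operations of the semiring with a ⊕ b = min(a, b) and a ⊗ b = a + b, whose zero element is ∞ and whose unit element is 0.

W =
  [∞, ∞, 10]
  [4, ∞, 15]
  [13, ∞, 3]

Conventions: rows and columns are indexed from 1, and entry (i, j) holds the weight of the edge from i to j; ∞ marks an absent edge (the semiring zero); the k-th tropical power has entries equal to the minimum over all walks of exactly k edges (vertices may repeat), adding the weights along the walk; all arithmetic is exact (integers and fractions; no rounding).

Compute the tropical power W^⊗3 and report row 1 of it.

W^⊗2:
  [23, ∞, 13]
  [28, ∞, 14]
  [16, ∞, 6]
W^⊗3:
  [26, ∞, 16]
  [27, ∞, 17]
  [19, ∞, 9]
Answer: row 1 of W^⊗3 = [26, ∞, 16]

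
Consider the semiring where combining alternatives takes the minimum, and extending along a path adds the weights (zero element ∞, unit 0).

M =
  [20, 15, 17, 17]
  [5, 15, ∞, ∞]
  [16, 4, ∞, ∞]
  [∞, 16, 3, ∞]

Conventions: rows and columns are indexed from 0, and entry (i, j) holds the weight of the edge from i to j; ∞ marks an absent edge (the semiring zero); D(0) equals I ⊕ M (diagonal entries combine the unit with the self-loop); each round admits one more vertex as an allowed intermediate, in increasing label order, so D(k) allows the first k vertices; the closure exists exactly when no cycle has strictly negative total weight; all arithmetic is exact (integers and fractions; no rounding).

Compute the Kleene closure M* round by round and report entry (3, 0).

D(0):
  [0, 15, 17, 17]
  [5, 0, ∞, ∞]
  [16, 4, 0, ∞]
  [∞, 16, 3, 0]
D(1):
  [0, 15, 17, 17]
  [5, 0, 22, 22]
  [16, 4, 0, 33]
  [∞, 16, 3, 0]
D(2):
  [0, 15, 17, 17]
  [5, 0, 22, 22]
  [9, 4, 0, 26]
  [21, 16, 3, 0]
D(3):
  [0, 15, 17, 17]
  [5, 0, 22, 22]
  [9, 4, 0, 26]
  [12, 7, 3, 0]
D(4):
  [0, 15, 17, 17]
  [5, 0, 22, 22]
  [9, 4, 0, 26]
  [12, 7, 3, 0]
Answer: M*[3][0] = 12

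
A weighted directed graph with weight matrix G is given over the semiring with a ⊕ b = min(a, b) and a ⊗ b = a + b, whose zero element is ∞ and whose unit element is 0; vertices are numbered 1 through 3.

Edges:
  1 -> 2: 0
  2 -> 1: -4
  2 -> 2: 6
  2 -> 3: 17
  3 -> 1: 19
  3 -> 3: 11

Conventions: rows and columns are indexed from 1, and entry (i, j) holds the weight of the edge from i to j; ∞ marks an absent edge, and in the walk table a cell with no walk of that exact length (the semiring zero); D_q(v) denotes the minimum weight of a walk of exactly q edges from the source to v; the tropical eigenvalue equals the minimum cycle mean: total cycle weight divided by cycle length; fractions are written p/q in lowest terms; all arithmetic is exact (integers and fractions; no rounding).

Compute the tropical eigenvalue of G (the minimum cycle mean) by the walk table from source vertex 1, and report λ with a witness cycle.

q=0: [0, ∞, ∞]
q=1: [∞, 0, ∞]
q=2: [-4, 6, 17]
q=3: [2, -4, 23]
Optimal cycle mean attained by: cycle 1->2->1, total 0 + (-4), length 2.
Answer: λ = -2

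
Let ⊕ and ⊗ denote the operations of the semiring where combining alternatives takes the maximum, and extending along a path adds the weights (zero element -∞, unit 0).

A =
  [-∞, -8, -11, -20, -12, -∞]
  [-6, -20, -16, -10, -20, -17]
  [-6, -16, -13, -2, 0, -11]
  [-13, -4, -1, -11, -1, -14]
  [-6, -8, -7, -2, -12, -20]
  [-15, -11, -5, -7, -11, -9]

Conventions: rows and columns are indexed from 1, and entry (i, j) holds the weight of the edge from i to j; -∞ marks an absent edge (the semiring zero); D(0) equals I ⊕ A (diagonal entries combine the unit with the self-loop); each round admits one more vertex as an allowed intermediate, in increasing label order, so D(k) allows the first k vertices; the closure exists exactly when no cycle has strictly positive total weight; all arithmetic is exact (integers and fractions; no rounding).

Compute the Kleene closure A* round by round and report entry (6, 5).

D(0):
  [0, -8, -11, -20, -12, -∞]
  [-6, 0, -16, -10, -20, -17]
  [-6, -16, 0, -2, 0, -11]
  [-13, -4, -1, 0, -1, -14]
  [-6, -8, -7, -2, 0, -20]
  [-15, -11, -5, -7, -11, 0]
D(1):
  [0, -8, -11, -20, -12, -∞]
  [-6, 0, -16, -10, -18, -17]
  [-6, -14, 0, -2, 0, -11]
  [-13, -4, -1, 0, -1, -14]
  [-6, -8, -7, -2, 0, -20]
  [-15, -11, -5, -7, -11, 0]
D(2):
  [0, -8, -11, -18, -12, -25]
  [-6, 0, -16, -10, -18, -17]
  [-6, -14, 0, -2, 0, -11]
  [-10, -4, -1, 0, -1, -14]
  [-6, -8, -7, -2, 0, -20]
  [-15, -11, -5, -7, -11, 0]
D(3):
  [0, -8, -11, -13, -11, -22]
  [-6, 0, -16, -10, -16, -17]
  [-6, -14, 0, -2, 0, -11]
  [-7, -4, -1, 0, -1, -12]
  [-6, -8, -7, -2, 0, -18]
  [-11, -11, -5, -7, -5, 0]
D(4):
  [0, -8, -11, -13, -11, -22]
  [-6, 0, -11, -10, -11, -17]
  [-6, -6, 0, -2, 0, -11]
  [-7, -4, -1, 0, -1, -12]
  [-6, -6, -3, -2, 0, -14]
  [-11, -11, -5, -7, -5, 0]
D(5):
  [0, -8, -11, -13, -11, -22]
  [-6, 0, -11, -10, -11, -17]
  [-6, -6, 0, -2, 0, -11]
  [-7, -4, -1, 0, -1, -12]
  [-6, -6, -3, -2, 0, -14]
  [-11, -11, -5, -7, -5, 0]
D(6):
  [0, -8, -11, -13, -11, -22]
  [-6, 0, -11, -10, -11, -17]
  [-6, -6, 0, -2, 0, -11]
  [-7, -4, -1, 0, -1, -12]
  [-6, -6, -3, -2, 0, -14]
  [-11, -11, -5, -7, -5, 0]
Answer: A*[6][5] = -5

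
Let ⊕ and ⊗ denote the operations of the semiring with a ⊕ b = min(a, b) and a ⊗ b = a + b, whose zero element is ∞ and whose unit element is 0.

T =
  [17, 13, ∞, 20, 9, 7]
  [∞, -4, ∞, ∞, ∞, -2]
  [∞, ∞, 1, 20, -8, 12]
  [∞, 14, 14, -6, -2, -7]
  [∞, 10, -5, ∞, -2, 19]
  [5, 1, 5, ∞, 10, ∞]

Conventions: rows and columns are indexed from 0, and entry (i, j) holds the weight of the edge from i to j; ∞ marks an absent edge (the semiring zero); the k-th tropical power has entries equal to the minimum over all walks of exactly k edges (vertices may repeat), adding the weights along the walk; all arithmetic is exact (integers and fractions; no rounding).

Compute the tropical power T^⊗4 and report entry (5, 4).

T^⊗2:
  [12, 8, 4, 14, 7, 11]
  [3, -8, 3, ∞, 8, -6]
  [17, 2, -13, 14, -10, 11]
  [-2, -6, -7, -12, -8, -13]
  [24, 6, -7, 15, -13, 7]
  [22, -3, 5, 25, -3, -1]
T^⊗3:
  [16, 4, 2, 8, -4, 6]
  [-1, -12, -1, 23, -5, -10]
  [16, -2, -15, 7, -21, -1]
  [-8, -12, -13, -18, -15, -19]
  [12, -3, -18, 9, -15, 4]
  [4, -7, -8, 19, -5, -5]
T^⊗4:
  [11, 0, -9, 2, -6, 1]
  [-5, -16, -10, 17, -9, -14]
  [4, -11, -26, 1, -23, -4]
  [-14, -18, -20, -24, -21, -25]
  [9, -7, -20, 2, -26, -6]
  [0, -11, -10, 12, -16, -9]
Key observation: the optimum is the walk 5->2->4->2->4, with weight 5 + (-8) + (-5) + (-8) = -16.
Optimal value attained by: walk 5->2->4->2->4.
Answer: (T^⊗4)[5][4] = -16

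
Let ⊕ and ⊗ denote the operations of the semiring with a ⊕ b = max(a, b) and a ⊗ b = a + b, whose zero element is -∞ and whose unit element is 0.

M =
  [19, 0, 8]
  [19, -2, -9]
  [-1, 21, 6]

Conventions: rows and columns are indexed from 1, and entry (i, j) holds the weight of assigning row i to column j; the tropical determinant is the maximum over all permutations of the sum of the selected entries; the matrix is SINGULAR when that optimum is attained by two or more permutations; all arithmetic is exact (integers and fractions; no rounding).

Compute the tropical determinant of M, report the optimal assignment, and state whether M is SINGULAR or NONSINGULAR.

σ = (1, 2, 3): 19 + (-2) + 6 = 23
σ = (1, 3, 2): 19 + (-9) + 21 = 31
σ = (2, 1, 3): 0 + 19 + 6 = 25
σ = (2, 3, 1): 0 + (-9) + (-1) = -10
σ = (3, 1, 2): 8 + 19 + 21 = 48
σ = (3, 2, 1): 8 + (-2) + (-1) = 5
Optimal value attained by: σ = (3, 1, 2).
Answer: det⊕(M) = 48; verdict: NONSINGULAR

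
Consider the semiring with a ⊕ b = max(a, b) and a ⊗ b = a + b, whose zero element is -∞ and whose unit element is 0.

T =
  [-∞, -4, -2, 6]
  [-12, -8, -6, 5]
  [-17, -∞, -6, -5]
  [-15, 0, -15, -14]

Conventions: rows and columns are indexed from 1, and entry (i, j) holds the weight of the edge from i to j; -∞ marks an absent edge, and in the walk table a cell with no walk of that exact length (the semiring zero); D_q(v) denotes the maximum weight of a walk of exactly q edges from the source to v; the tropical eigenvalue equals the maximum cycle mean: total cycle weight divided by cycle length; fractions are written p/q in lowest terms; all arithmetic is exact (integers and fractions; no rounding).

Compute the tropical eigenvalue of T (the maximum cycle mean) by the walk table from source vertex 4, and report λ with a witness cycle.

q=0: [-∞, -∞, -∞, 0]
q=1: [-15, 0, -15, -14]
q=2: [-12, -8, -6, 5]
q=3: [-10, 5, -10, -3]
q=4: [-7, -3, -1, 10]
Optimal cycle mean attained by: cycle 2->4->2, total 5 + 0, length 2.
Answer: λ = 5/2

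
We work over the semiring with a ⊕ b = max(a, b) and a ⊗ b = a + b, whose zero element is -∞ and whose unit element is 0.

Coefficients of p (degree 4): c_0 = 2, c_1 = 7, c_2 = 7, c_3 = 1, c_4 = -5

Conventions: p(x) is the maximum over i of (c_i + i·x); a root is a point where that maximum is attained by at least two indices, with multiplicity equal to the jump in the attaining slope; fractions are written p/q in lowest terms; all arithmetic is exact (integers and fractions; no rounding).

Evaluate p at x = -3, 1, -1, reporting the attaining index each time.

p(-3) = max(2+0·(-3)=2, 7+1·(-3)=4, 7+2·(-3)=1, 1+3·(-3)=-8, -5+4·(-3)=-17) = 4 (attained by i=1)
p(1) = max(2+0·1=2, 7+1·1=8, 7+2·1=9, 1+3·1=4, -5+4·1=-1) = 9 (attained by i=2)
p(-1) = max(2+0·(-1)=2, 7+1·(-1)=6, 7+2·(-1)=5, 1+3·(-1)=-2, -5+4·(-1)=-9) = 6 (attained by i=1)
Answer: p(-3) = 4; p(1) = 9; p(-1) = 6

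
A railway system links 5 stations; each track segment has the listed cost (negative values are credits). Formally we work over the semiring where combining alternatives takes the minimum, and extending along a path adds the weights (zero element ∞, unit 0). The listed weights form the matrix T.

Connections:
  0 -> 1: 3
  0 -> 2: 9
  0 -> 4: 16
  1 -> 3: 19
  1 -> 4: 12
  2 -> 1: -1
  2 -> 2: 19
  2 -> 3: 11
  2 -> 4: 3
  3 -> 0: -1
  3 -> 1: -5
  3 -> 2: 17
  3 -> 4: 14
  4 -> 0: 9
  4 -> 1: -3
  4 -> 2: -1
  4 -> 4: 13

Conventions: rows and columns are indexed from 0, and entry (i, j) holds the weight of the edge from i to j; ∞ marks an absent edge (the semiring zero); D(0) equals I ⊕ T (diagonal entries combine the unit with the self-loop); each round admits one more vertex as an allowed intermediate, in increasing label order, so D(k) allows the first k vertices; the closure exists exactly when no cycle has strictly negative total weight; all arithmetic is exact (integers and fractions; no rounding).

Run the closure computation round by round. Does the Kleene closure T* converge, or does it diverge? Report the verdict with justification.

D(0):
  [0, 3, 9, ∞, 16]
  [∞, 0, ∞, 19, 12]
  [∞, -1, 0, 11, 3]
  [-1, -5, 17, 0, 14]
  [9, -3, -1, ∞, 0]
D(1):
  [0, 3, 9, ∞, 16]
  [∞, 0, ∞, 19, 12]
  [∞, -1, 0, 11, 3]
  [-1, -5, 8, 0, 14]
  [9, -3, -1, ∞, 0]
D(2):
  [0, 3, 9, 22, 15]
  [∞, 0, ∞, 19, 12]
  [∞, -1, 0, 11, 3]
  [-1, -5, 8, 0, 7]
  [9, -3, -1, 16, 0]
D(3):
  [0, 3, 9, 20, 12]
  [∞, 0, ∞, 19, 12]
  [∞, -1, 0, 11, 3]
  [-1, -5, 8, 0, 7]
  [9, -3, -1, 10, 0]
D(4):
  [0, 3, 9, 20, 12]
  [18, 0, 27, 19, 12]
  [10, -1, 0, 11, 3]
  [-1, -5, 8, 0, 7]
  [9, -3, -1, 10, 0]
D(5):
  [0, 3, 9, 20, 12]
  [18, 0, 11, 19, 12]
  [10, -1, 0, 11, 3]
  [-1, -5, 6, 0, 7]
  [9, -3, -1, 10, 0]
Key observation: every diagonal entry stays at the unit through all rounds, so no improving cycle exists.
Answer: CONVERGES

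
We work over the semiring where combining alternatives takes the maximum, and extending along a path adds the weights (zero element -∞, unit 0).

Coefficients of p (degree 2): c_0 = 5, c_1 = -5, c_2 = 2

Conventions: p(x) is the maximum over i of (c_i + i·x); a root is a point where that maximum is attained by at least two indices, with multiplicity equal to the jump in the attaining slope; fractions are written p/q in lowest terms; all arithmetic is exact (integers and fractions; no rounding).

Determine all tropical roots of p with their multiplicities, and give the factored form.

hull edge (i=0, c=5) to (i=2, c=2): slope -3/2, span 2
Factored form: p(x) = 2 ⊗ (x ⊕ 3/2) ⊗ (x ⊕ 3/2)
Answer: roots = 3/2 (mult 2)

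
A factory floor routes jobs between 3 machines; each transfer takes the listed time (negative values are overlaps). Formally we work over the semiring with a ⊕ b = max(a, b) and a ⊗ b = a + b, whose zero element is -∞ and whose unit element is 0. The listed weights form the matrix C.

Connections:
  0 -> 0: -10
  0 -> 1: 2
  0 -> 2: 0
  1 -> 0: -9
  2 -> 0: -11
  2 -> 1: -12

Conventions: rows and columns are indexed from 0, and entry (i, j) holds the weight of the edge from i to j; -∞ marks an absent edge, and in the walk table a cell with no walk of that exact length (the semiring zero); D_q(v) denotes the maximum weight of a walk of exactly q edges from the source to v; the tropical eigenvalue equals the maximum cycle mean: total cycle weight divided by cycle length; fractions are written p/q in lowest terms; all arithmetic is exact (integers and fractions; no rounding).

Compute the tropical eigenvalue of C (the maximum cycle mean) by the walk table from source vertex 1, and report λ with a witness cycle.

q=0: [-∞, 0, -∞]
q=1: [-9, -∞, -∞]
q=2: [-19, -7, -9]
q=3: [-16, -17, -19]
Optimal cycle mean attained by: cycle 0->1->0, total 2 + (-9), length 2.
Answer: λ = -7/2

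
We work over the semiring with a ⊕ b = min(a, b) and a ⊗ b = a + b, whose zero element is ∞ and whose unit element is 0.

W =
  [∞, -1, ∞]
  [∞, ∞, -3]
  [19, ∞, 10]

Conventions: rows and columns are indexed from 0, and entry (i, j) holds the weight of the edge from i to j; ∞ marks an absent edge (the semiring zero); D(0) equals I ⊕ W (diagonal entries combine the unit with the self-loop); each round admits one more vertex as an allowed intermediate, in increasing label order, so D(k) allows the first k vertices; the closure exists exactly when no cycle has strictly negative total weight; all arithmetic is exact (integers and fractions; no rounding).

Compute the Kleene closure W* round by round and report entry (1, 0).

D(0):
  [0, -1, ∞]
  [∞, 0, -3]
  [19, ∞, 0]
D(1):
  [0, -1, ∞]
  [∞, 0, -3]
  [19, 18, 0]
D(2):
  [0, -1, -4]
  [∞, 0, -3]
  [19, 18, 0]
D(3):
  [0, -1, -4]
  [16, 0, -3]
  [19, 18, 0]
Answer: W*[1][0] = 16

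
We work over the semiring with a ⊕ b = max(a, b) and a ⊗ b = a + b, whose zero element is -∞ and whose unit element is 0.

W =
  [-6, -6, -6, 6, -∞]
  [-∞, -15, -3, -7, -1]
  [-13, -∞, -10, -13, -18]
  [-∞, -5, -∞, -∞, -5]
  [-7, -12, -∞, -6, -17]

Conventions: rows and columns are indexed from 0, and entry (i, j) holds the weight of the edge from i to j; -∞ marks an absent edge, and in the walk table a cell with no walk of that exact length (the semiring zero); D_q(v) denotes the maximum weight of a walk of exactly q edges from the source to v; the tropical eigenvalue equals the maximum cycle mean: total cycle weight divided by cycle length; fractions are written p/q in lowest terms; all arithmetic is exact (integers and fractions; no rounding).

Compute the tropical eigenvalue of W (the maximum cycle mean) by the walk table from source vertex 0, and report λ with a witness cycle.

q=0: [0, -∞, -∞, -∞, -∞]
q=1: [-6, -6, -6, 6, -∞]
q=2: [-12, 1, -9, 0, 1]
q=3: [-6, -5, -2, -5, 0]
q=4: [-7, -10, -8, 0, -6]
q=5: [-13, -5, -13, -1, -5]
Optimal cycle mean attained by: cycle 0->3->1->4->0, total 6 + (-5) + (-1) + (-7), length 4.
Answer: λ = -7/4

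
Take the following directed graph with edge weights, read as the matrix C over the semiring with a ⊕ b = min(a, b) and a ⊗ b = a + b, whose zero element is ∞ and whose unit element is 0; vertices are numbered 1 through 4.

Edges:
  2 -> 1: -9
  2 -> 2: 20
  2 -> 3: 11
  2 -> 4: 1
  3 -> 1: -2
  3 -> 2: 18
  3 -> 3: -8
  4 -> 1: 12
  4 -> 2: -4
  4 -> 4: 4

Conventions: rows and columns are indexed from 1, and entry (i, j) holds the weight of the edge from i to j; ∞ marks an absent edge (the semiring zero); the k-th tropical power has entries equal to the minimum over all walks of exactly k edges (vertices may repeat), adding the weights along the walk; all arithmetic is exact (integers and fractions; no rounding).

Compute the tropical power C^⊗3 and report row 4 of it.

C^⊗2:
  [∞, ∞, ∞, ∞]
  [9, -3, 3, 5]
  [-10, 10, -16, 19]
  [-13, 0, 7, -3]
C^⊗3:
  [∞, ∞, ∞, ∞]
  [-12, 1, -5, -2]
  [-18, 2, -24, 11]
  [-9, -7, -1, 1]
Answer: row 4 of C^⊗3 = [-9, -7, -1, 1]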